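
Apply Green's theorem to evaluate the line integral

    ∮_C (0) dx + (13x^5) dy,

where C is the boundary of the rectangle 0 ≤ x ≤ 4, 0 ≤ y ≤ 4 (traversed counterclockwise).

Green's theorem converts the closed line integral into a double integral over the enclosed region D:

    ∮_C P dx + Q dy = ∬_D (∂Q/∂x - ∂P/∂y) dA.

Here P = 0, Q = 13x^5, so

    ∂Q/∂x = 65x^4,    ∂P/∂y = 0,
    ∂Q/∂x - ∂P/∂y = 65x^4.

D is the region 0 ≤ x ≤ 4, 0 ≤ y ≤ 4. Evaluating the double integral:

    ∬_D (65x^4) dA = ∫_0^{4} ∫_0^{4} (65x^4) dy dx.

Inner (y from 0 to 4): 260x^4.
Outer (x from 0 to 4): 53248.

Therefore ∮_C P dx + Q dy = 53248.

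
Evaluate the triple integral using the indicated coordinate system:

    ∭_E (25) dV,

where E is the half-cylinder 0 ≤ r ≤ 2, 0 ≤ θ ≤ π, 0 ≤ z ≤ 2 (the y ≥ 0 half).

In cylindrical coordinates, x = r cos(θ), y = r sin(θ), z = z, and dV = r dr dθ dz.

The integrand becomes 25, so

    ∭_E (25) dV = ∫_{0}^{π} ∫_{0}^{2} ∫_{0}^{2} (25) · r dz dr dθ.

Inner (z): 50r.
Middle (r from 0 to 2): 100.
Outer (θ): 100π.

Therefore the triple integral equals 100π.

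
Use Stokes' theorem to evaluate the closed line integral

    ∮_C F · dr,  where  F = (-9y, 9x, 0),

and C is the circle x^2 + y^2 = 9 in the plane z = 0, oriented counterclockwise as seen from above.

Let S be the flat disk x^2 + y^2 ≤ 9 in the plane z = 0, with upward unit normal n̂ = ẑ. By Stokes' theorem,

    ∮_C F · dr = ∬_S (∇ × F) · n̂ dS = ∬_D (curl F)_z dA,

where D is the disk x^2 + y^2 ≤ 9.

Compute the curl of F = (-9y, 9x, 0):
    (∇ × F)_x = ∂F_z/∂y - ∂F_y/∂z = 0,
    (∇ × F)_y = ∂F_x/∂z - ∂F_z/∂x = 0,
    (∇ × F)_z = ∂F_y/∂x - ∂F_x/∂y = 18.

On z = 0, (curl F)_z = 18.

Convert to polar (x = r cos θ, y = r sin θ, dA = r dr dθ); the integrand becomes 18, so

    ∬_D (curl F)_z dA = ∫_0^{2π} ∫_0^{3} (18) · r dr dθ.

Inner (r from 0 to 3): 81.
Outer (θ from 0 to 2π): 162π.

Therefore ∮_C F · dr = 162π.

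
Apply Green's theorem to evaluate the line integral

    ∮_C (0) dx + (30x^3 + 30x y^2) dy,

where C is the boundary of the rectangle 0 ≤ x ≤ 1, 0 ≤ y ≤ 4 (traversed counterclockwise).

Green's theorem converts the closed line integral into a double integral over the enclosed region D:

    ∮_C P dx + Q dy = ∬_D (∂Q/∂x - ∂P/∂y) dA.

Here P = 0, Q = 30x^3 + 30x y^2, so

    ∂Q/∂x = 90x^2 + 30y^2,    ∂P/∂y = 0,
    ∂Q/∂x - ∂P/∂y = 90x^2 + 30y^2.

D is the region 0 ≤ x ≤ 1, 0 ≤ y ≤ 4. Evaluating the double integral:

    ∬_D (90x^2 + 30y^2) dA = ∫_0^{1} ∫_0^{4} (90x^2 + 30y^2) dy dx.

Inner (y from 0 to 4): 360x^2 + 640.
Outer (x from 0 to 1): 760.

Therefore ∮_C P dx + Q dy = 760.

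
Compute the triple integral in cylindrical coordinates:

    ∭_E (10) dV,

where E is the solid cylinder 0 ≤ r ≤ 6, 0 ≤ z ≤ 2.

In cylindrical coordinates, x = r cos(θ), y = r sin(θ), z = z, and dV = r dr dθ dz.

The integrand becomes 10, so

    ∭_E (10) dV = ∫_{0}^{2π} ∫_{0}^{6} ∫_{0}^{2} (10) · r dz dr dθ.

Inner (z): 20r.
Middle (r from 0 to 6): 360.
Outer (θ): 720π.

Therefore the triple integral equals 720π.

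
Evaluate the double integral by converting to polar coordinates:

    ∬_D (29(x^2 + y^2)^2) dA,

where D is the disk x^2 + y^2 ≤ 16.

The region D is 0 ≤ r ≤ 4, 0 ≤ θ ≤ 2π in polar coordinates, where x = r cos(θ), y = r sin(θ), and dA = r dr dθ.

Under the substitution, the integrand becomes 29r^4, so

    ∬_D (29(x^2 + y^2)^2) dA = ∫_{0}^{2π} ∫_{0}^{4} (29r^4) · r dr dθ.

Inner integral (in r): ∫_{0}^{4} (29r^4) · r dr = 59392/3.

Outer integral (in θ): ∫_{0}^{2π} (59392/3) dθ = 118784π/3.

Therefore ∬_D (29(x^2 + y^2)^2) dA = 118784π/3.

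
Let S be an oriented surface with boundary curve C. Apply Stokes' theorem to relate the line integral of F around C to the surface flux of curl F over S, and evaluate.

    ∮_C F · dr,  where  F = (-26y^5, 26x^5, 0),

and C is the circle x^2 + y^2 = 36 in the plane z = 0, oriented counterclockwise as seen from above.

Let S be the flat disk x^2 + y^2 ≤ 36 in the plane z = 0, with upward unit normal n̂ = ẑ. By Stokes' theorem,

    ∮_C F · dr = ∬_S (∇ × F) · n̂ dS = ∬_D (curl F)_z dA,

where D is the disk x^2 + y^2 ≤ 36.

Compute the curl of F = (-26y^5, 26x^5, 0):
    (∇ × F)_x = ∂F_z/∂y - ∂F_y/∂z = 0,
    (∇ × F)_y = ∂F_x/∂z - ∂F_z/∂x = 0,
    (∇ × F)_z = ∂F_y/∂x - ∂F_x/∂y = 130x^4 + 130y^4.

On z = 0, (curl F)_z = 130x^4 + 130y^4.

Convert to polar (x = r cos θ, y = r sin θ, dA = r dr dθ); the integrand becomes 130r^4(sin(θ)^4 + cos(θ)^4), so

    ∬_D (curl F)_z dA = ∫_0^{2π} ∫_0^{6} (130r^4(sin(θ)^4 + cos(θ)^4)) · r dr dθ.

Inner (r from 0 to 6): 1010880sin(θ)^4 + 1010880cos(θ)^4.
Outer (θ from 0 to 2π): 1516320π.

Therefore ∮_C F · dr = 1516320π.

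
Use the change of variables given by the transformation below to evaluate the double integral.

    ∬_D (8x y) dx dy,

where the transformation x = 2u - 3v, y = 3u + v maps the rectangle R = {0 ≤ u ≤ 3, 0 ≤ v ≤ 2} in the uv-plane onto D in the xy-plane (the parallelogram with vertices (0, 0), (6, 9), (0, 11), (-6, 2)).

Compute the Jacobian determinant of (x, y) with respect to (u, v):

    ∂(x,y)/∂(u,v) = | 2  -3 | = (2)(1) - (-3)(3) = 11.
                   | 3  1 |

Its absolute value is |J| = 11 (the area scaling factor).

Substituting x = 2u - 3v, y = 3u + v into the integrand,

    8x y → 48u^2 - 56u v - 24v^2,

so the integral becomes

    ∬_R (48u^2 - 56u v - 24v^2) · |J| du dv = ∫_0^3 ∫_0^2 (528u^2 - 616u v - 264v^2) dv du.

Inner (v): 1056u^2 - 1232u - 704.
Outer (u): 1848.

Therefore ∬_D (8x y) dx dy = 1848.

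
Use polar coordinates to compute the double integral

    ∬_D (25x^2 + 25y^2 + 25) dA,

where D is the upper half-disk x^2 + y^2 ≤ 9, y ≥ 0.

The region D is 0 ≤ r ≤ 3, 0 ≤ θ ≤ π in polar coordinates, where x = r cos(θ), y = r sin(θ), and dA = r dr dθ.

Under the substitution, the integrand becomes 25r^2 + 25, so

    ∬_D (25x^2 + 25y^2 + 25) dA = ∫_{0}^{π} ∫_{0}^{3} (25r^2 + 25) · r dr dθ.

Inner integral (in r): ∫_{0}^{3} (25r^2 + 25) · r dr = 2475/4.

Outer integral (in θ): ∫_{0}^{π} (2475/4) dθ = 2475π/4.

Therefore ∬_D (25x^2 + 25y^2 + 25) dA = 2475π/4.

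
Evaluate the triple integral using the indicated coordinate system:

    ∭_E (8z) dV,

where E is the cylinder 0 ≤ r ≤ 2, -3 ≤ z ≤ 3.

In cylindrical coordinates, x = r cos(θ), y = r sin(θ), z = z, and dV = r dr dθ dz.

The integrand becomes 8z, so

    ∭_E (8z) dV = ∫_{0}^{2π} ∫_{0}^{2} ∫_{-3}^{3} (8z) · r dz dr dθ.

Inner (z): 0.
Middle (r from 0 to 2): 0.
Outer (θ): 0.

Therefore the triple integral equals 0.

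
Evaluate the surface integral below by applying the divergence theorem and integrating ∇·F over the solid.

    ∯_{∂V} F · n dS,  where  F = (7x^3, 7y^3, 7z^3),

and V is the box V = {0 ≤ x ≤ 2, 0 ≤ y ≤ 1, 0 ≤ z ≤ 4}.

By the divergence theorem,

    ∯_{∂V} F · n dS = ∭_V (∇ · F) dV.

Compute the divergence:
    ∇ · F = ∂F_x/∂x + ∂F_y/∂y + ∂F_z/∂z = 21x^2 + 21y^2 + 21z^2.

V is a rectangular box, so dV = dx dy dz with 0 ≤ x ≤ 2, 0 ≤ y ≤ 1, 0 ≤ z ≤ 4.

Integrate (21x^2 + 21y^2 + 21z^2) over V as an iterated integral:

    ∭_V (∇·F) dV = ∫_0^{2} ∫_0^{1} ∫_0^{4} (21x^2 + 21y^2 + 21z^2) dz dy dx.

Inner (z from 0 to 4): 84x^2 + 84y^2 + 448.
Middle (y from 0 to 1): 84x^2 + 476.
Outer (x from 0 to 2): 1176.

Therefore ∯_{∂V} F · n dS = 1176.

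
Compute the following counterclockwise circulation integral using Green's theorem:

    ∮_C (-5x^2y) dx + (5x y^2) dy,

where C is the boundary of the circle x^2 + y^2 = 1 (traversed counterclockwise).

Green's theorem converts the closed line integral into a double integral over the enclosed region D:

    ∮_C P dx + Q dy = ∬_D (∂Q/∂x - ∂P/∂y) dA.

Here P = -5x^2y, Q = 5x y^2, so

    ∂Q/∂x = 5y^2,    ∂P/∂y = -5x^2,
    ∂Q/∂x - ∂P/∂y = 5x^2 + 5y^2.

D is the region x^2 + y^2 ≤ 1. Evaluating the double integral:

In polar coordinates (x = r cos θ, y = r sin θ, dA = r dr dθ) the integrand becomes 5r^2, so

    ∬_D (5x^2 + 5y^2) dA = ∫_0^{2π} ∫_0^{1} (5r^2) · r dr dθ.

Inner (r from 0 to 1): 5/4.
Outer (θ from 0 to 2π): 5π/2.

Therefore ∮_C P dx + Q dy = 5π/2.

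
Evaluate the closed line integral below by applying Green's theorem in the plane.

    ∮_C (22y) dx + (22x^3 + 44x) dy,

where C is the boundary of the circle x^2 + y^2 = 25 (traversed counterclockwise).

Green's theorem converts the closed line integral into a double integral over the enclosed region D:

    ∮_C P dx + Q dy = ∬_D (∂Q/∂x - ∂P/∂y) dA.

Here P = 22y, Q = 22x^3 + 44x, so

    ∂Q/∂x = 66x^2 + 44,    ∂P/∂y = 22,
    ∂Q/∂x - ∂P/∂y = 66x^2 + 22.

D is the region x^2 + y^2 ≤ 25. Evaluating the double integral:

In polar coordinates (x = r cos θ, y = r sin θ, dA = r dr dθ) the integrand becomes 66r^2cos(θ)^2 + 22, so

    ∬_D (66x^2 + 22) dA = ∫_0^{2π} ∫_0^{5} (66r^2cos(θ)^2 + 22) · r dr dθ.

Inner (r from 0 to 5): 20625cos(θ)^2/2 + 275.
Outer (θ from 0 to 2π): 21725π/2.

Therefore ∮_C P dx + Q dy = 21725π/2.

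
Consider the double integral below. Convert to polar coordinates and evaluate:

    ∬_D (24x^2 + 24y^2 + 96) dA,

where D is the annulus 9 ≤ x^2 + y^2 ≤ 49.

The region D is 3 ≤ r ≤ 7, 0 ≤ θ ≤ 2π in polar coordinates, where x = r cos(θ), y = r sin(θ), and dA = r dr dθ.

Under the substitution, the integrand becomes 24r^2 + 96, so

    ∬_D (24x^2 + 24y^2 + 96) dA = ∫_{0}^{2π} ∫_{3}^{7} (24r^2 + 96) · r dr dθ.

Inner integral (in r): ∫_{3}^{7} (24r^2 + 96) · r dr = 15840.

Outer integral (in θ): ∫_{0}^{2π} (15840) dθ = 31680π.

Therefore ∬_D (24x^2 + 24y^2 + 96) dA = 31680π.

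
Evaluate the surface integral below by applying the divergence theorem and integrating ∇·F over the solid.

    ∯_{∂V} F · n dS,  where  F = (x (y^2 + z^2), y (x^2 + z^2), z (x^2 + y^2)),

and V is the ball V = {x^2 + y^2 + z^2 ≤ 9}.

By the divergence theorem,

    ∯_{∂V} F · n dS = ∭_V (∇ · F) dV.

Compute the divergence:
    ∇ · F = ∂F_x/∂x + ∂F_y/∂y + ∂F_z/∂z = y^2 + z^2 + x^2 + z^2 + x^2 + y^2 = 2x^2 + 2y^2 + 2z^2.

In spherical coordinates, x = ρ sin(φ) cos(θ), y = ρ sin(φ) sin(θ), z = ρ cos(φ), dV = ρ^2 sin(φ) dρ dφ dθ, with 0 ≤ ρ ≤ 3, 0 ≤ φ ≤ π, 0 ≤ θ ≤ 2π.

The integrand, after substitution and multiplying by the volume element, becomes (2ρ^2) · ρ^2 sin(φ), so

    ∭_V (∇·F) dV = ∫_0^{2π} ∫_0^{π} ∫_0^{3} (2ρ^2) · ρ^2 sin(φ) dρ dφ dθ.

Inner (ρ from 0 to 3): 486sin(φ)/5.
Middle (φ from 0 to π): 972/5.
Outer (θ from 0 to 2π): 1944π/5.

Therefore ∯_{∂V} F · n dS = 1944π/5.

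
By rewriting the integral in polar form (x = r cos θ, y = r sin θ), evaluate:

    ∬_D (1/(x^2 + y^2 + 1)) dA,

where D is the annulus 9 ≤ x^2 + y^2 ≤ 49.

The region D is 3 ≤ r ≤ 7, 0 ≤ θ ≤ 2π in polar coordinates, where x = r cos(θ), y = r sin(θ), and dA = r dr dθ.

Under the substitution, the integrand becomes 1/(r^2 + 1), so

    ∬_D (1/(x^2 + y^2 + 1)) dA = ∫_{0}^{2π} ∫_{3}^{7} (1/(r^2 + 1)) · r dr dθ.

Inner integral (in r): ∫_{3}^{7} (1/(r^2 + 1)) · r dr = log(5)/2.

Outer integral (in θ): ∫_{0}^{2π} (log(5)/2) dθ = π log(5).

Therefore ∬_D (1/(x^2 + y^2 + 1)) dA = π log(5).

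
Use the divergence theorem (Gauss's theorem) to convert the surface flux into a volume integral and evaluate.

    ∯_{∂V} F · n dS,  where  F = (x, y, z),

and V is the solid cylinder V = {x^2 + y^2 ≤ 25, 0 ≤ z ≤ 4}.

By the divergence theorem,

    ∯_{∂V} F · n dS = ∭_V (∇ · F) dV.

Compute the divergence:
    ∇ · F = ∂F_x/∂x + ∂F_y/∂y + ∂F_z/∂z = 1 + 1 + 1 = 3.

In cylindrical coordinates, x = r cos(θ), y = r sin(θ), z = z, dV = r dr dθ dz, with 0 ≤ r ≤ 5, 0 ≤ θ ≤ 2π, 0 ≤ z ≤ 4.

The integrand, after substitution and multiplying by the volume element, becomes (3) · r, so

    ∭_V (∇·F) dV = ∫_0^{2π} ∫_0^{5} ∫_0^{4} (3) · r dz dr dθ.

Inner (z from 0 to 4): 12r.
Middle (r from 0 to 5): 150.
Outer (θ from 0 to 2π): 300π.

Therefore ∯_{∂V} F · n dS = 300π.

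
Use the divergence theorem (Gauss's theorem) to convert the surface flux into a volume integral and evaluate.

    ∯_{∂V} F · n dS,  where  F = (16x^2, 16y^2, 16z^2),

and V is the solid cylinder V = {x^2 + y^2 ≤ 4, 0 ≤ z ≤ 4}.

By the divergence theorem,

    ∯_{∂V} F · n dS = ∭_V (∇ · F) dV.

Compute the divergence:
    ∇ · F = ∂F_x/∂x + ∂F_y/∂y + ∂F_z/∂z = 32x + 32y + 32z.

In cylindrical coordinates, x = r cos(θ), y = r sin(θ), z = z, dV = r dr dθ dz, with 0 ≤ r ≤ 2, 0 ≤ θ ≤ 2π, 0 ≤ z ≤ 4.

The integrand, after substitution and multiplying by the volume element, becomes (32sqrt(2)r sin(θ + π/4) + 32z) · r, so

    ∭_V (∇·F) dV = ∫_0^{2π} ∫_0^{2} ∫_0^{4} (32sqrt(2)r sin(θ + π/4) + 32z) · r dz dr dθ.

Inner (z from 0 to 4): 128r (sqrt(2)r sin(θ + π/4) + 2).
Middle (r from 0 to 2): 1024sqrt(2)sin(θ + π/4)/3 + 512.
Outer (θ from 0 to 2π): 1024π.

Therefore ∯_{∂V} F · n dS = 1024π.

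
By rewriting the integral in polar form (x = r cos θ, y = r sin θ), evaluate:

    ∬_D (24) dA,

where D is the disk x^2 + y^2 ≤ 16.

The region D is 0 ≤ r ≤ 4, 0 ≤ θ ≤ 2π in polar coordinates, where x = r cos(θ), y = r sin(θ), and dA = r dr dθ.

Under the substitution, the integrand becomes 24, so

    ∬_D (24) dA = ∫_{0}^{2π} ∫_{0}^{4} (24) · r dr dθ.

Inner integral (in r): ∫_{0}^{4} (24) · r dr = 192.

Outer integral (in θ): ∫_{0}^{2π} (192) dθ = 384π.

Therefore ∬_D (24) dA = 384π.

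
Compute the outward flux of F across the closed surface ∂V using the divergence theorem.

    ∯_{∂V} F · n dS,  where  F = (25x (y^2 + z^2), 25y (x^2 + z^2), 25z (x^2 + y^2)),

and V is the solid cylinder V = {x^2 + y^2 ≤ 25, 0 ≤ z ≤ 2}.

By the divergence theorem,

    ∯_{∂V} F · n dS = ∭_V (∇ · F) dV.

Compute the divergence:
    ∇ · F = ∂F_x/∂x + ∂F_y/∂y + ∂F_z/∂z = 25y^2 + 25z^2 + 25x^2 + 25z^2 + 25x^2 + 25y^2 = 50x^2 + 50y^2 + 50z^2.

In cylindrical coordinates, x = r cos(θ), y = r sin(θ), z = z, dV = r dr dθ dz, with 0 ≤ r ≤ 5, 0 ≤ θ ≤ 2π, 0 ≤ z ≤ 2.

The integrand, after substitution and multiplying by the volume element, becomes (50r^2 + 50z^2) · r, so

    ∭_V (∇·F) dV = ∫_0^{2π} ∫_0^{5} ∫_0^{2} (50r^2 + 50z^2) · r dz dr dθ.

Inner (z from 0 to 2): 100r (r^2 + 4/3).
Middle (r from 0 to 5): 51875/3.
Outer (θ from 0 to 2π): 103750π/3.

Therefore ∯_{∂V} F · n dS = 103750π/3.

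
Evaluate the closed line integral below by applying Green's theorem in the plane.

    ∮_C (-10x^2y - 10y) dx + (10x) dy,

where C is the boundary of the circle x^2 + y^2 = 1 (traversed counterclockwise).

Green's theorem converts the closed line integral into a double integral over the enclosed region D:

    ∮_C P dx + Q dy = ∬_D (∂Q/∂x - ∂P/∂y) dA.

Here P = -10x^2y - 10y, Q = 10x, so

    ∂Q/∂x = 10,    ∂P/∂y = -10x^2 - 10,
    ∂Q/∂x - ∂P/∂y = 10x^2 + 20.

D is the region x^2 + y^2 ≤ 1. Evaluating the double integral:

In polar coordinates (x = r cos θ, y = r sin θ, dA = r dr dθ) the integrand becomes 10r^2cos(θ)^2 + 20, so

    ∬_D (10x^2 + 20) dA = ∫_0^{2π} ∫_0^{1} (10r^2cos(θ)^2 + 20) · r dr dθ.

Inner (r from 0 to 1): 5cos(θ)^2/2 + 10.
Outer (θ from 0 to 2π): 45π/2.

Therefore ∮_C P dx + Q dy = 45π/2.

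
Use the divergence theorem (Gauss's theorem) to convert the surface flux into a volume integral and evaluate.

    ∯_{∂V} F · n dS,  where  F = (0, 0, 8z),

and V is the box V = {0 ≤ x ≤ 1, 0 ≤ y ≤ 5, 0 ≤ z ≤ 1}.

By the divergence theorem,

    ∯_{∂V} F · n dS = ∭_V (∇ · F) dV.

Compute the divergence:
    ∇ · F = ∂F_x/∂x + ∂F_y/∂y + ∂F_z/∂z = 0 + 0 + 8 = 8.

V is a rectangular box, so dV = dx dy dz with 0 ≤ x ≤ 1, 0 ≤ y ≤ 5, 0 ≤ z ≤ 1.

Integrate (8) over V as an iterated integral:

    ∭_V (∇·F) dV = ∫_0^{1} ∫_0^{5} ∫_0^{1} (8) dz dy dx.

Inner (z from 0 to 1): 8.
Middle (y from 0 to 5): 40.
Outer (x from 0 to 1): 40.

Therefore ∯_{∂V} F · n dS = 40.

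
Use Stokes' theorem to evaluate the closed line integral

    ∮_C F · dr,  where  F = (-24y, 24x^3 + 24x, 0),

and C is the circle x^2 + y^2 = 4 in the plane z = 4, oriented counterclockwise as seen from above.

Let S be the flat disk x^2 + y^2 ≤ 4 in the plane z = 4, with upward unit normal n̂ = ẑ. By Stokes' theorem,

    ∮_C F · dr = ∬_S (∇ × F) · n̂ dS = ∬_D (curl F)_z dA,

where D is the disk x^2 + y^2 ≤ 4.

Compute the curl of F = (-24y, 24x^3 + 24x, 0):
    (∇ × F)_x = ∂F_z/∂y - ∂F_y/∂z = 0,
    (∇ × F)_y = ∂F_x/∂z - ∂F_z/∂x = 0,
    (∇ × F)_z = ∂F_y/∂x - ∂F_x/∂y = 72x^2 + 48.

On z = 4, (curl F)_z = 72x^2 + 48.

Convert to polar (x = r cos θ, y = r sin θ, dA = r dr dθ); the integrand becomes 72r^2cos(θ)^2 + 48, so

    ∬_D (curl F)_z dA = ∫_0^{2π} ∫_0^{2} (72r^2cos(θ)^2 + 48) · r dr dθ.

Inner (r from 0 to 2): 288cos(θ)^2 + 96.
Outer (θ from 0 to 2π): 480π.

Therefore ∮_C F · dr = 480π.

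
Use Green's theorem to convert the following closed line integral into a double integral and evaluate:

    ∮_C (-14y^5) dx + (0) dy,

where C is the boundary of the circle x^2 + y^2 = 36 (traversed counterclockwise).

Green's theorem converts the closed line integral into a double integral over the enclosed region D:

    ∮_C P dx + Q dy = ∬_D (∂Q/∂x - ∂P/∂y) dA.

Here P = -14y^5, Q = 0, so

    ∂Q/∂x = 0,    ∂P/∂y = -70y^4,
    ∂Q/∂x - ∂P/∂y = 70y^4.

D is the region x^2 + y^2 ≤ 36. Evaluating the double integral:

In polar coordinates (x = r cos θ, y = r sin θ, dA = r dr dθ) the integrand becomes 70r^4sin(θ)^4, so

    ∬_D (70y^4) dA = ∫_0^{2π} ∫_0^{6} (70r^4sin(θ)^4) · r dr dθ.

Inner (r from 0 to 6): 544320sin(θ)^4.
Outer (θ from 0 to 2π): 408240π.

Therefore ∮_C P dx + Q dy = 408240π.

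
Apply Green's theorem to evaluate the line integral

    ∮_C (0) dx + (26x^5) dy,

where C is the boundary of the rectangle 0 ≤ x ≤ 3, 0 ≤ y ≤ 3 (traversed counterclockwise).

Green's theorem converts the closed line integral into a double integral over the enclosed region D:

    ∮_C P dx + Q dy = ∬_D (∂Q/∂x - ∂P/∂y) dA.

Here P = 0, Q = 26x^5, so

    ∂Q/∂x = 130x^4,    ∂P/∂y = 0,
    ∂Q/∂x - ∂P/∂y = 130x^4.

D is the region 0 ≤ x ≤ 3, 0 ≤ y ≤ 3. Evaluating the double integral:

    ∬_D (130x^4) dA = ∫_0^{3} ∫_0^{3} (130x^4) dy dx.

Inner (y from 0 to 3): 390x^4.
Outer (x from 0 to 3): 18954.

Therefore ∮_C P dx + Q dy = 18954.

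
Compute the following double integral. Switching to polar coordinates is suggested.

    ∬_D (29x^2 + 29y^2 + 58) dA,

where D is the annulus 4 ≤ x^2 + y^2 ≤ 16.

The region D is 2 ≤ r ≤ 4, 0 ≤ θ ≤ 2π in polar coordinates, where x = r cos(θ), y = r sin(θ), and dA = r dr dθ.

Under the substitution, the integrand becomes 29r^2 + 58, so

    ∬_D (29x^2 + 29y^2 + 58) dA = ∫_{0}^{2π} ∫_{2}^{4} (29r^2 + 58) · r dr dθ.

Inner integral (in r): ∫_{2}^{4} (29r^2 + 58) · r dr = 2088.

Outer integral (in θ): ∫_{0}^{2π} (2088) dθ = 4176π.

Therefore ∬_D (29x^2 + 29y^2 + 58) dA = 4176π.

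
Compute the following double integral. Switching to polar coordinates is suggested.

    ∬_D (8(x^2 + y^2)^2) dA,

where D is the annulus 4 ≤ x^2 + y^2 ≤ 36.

The region D is 2 ≤ r ≤ 6, 0 ≤ θ ≤ 2π in polar coordinates, where x = r cos(θ), y = r sin(θ), and dA = r dr dθ.

Under the substitution, the integrand becomes 8r^4, so

    ∬_D (8(x^2 + y^2)^2) dA = ∫_{0}^{2π} ∫_{2}^{6} (8r^4) · r dr dθ.

Inner integral (in r): ∫_{2}^{6} (8r^4) · r dr = 186368/3.

Outer integral (in θ): ∫_{0}^{2π} (186368/3) dθ = 372736π/3.

Therefore ∬_D (8(x^2 + y^2)^2) dA = 372736π/3.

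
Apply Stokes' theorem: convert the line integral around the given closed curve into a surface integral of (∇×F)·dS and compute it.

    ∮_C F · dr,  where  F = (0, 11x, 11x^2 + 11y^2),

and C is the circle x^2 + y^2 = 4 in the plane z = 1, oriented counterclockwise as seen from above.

Let S be the flat disk x^2 + y^2 ≤ 4 in the plane z = 1, with upward unit normal n̂ = ẑ. By Stokes' theorem,

    ∮_C F · dr = ∬_S (∇ × F) · n̂ dS = ∬_D (curl F)_z dA,

where D is the disk x^2 + y^2 ≤ 4.

Compute the curl of F = (0, 11x, 11x^2 + 11y^2):
    (∇ × F)_x = ∂F_z/∂y - ∂F_y/∂z = 22y,
    (∇ × F)_y = ∂F_x/∂z - ∂F_z/∂x = -22x,
    (∇ × F)_z = ∂F_y/∂x - ∂F_x/∂y = 11.

On z = 1, (curl F)_z = 11.

Convert to polar (x = r cos θ, y = r sin θ, dA = r dr dθ); the integrand becomes 11, so

    ∬_D (curl F)_z dA = ∫_0^{2π} ∫_0^{2} (11) · r dr dθ.

Inner (r from 0 to 2): 22.
Outer (θ from 0 to 2π): 44π.

Therefore ∮_C F · dr = 44π.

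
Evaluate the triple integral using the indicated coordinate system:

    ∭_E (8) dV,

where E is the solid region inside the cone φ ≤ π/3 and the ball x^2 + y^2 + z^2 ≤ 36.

In spherical coordinates, x = ρ sin(φ) cos(θ), y = ρ sin(φ) sin(θ), z = ρ cos(φ), and dV = ρ^2 sin(φ) dρ dφ dθ.

The integrand becomes 8, so

    ∭_E (8) dV = ∫_{0}^{2π} ∫_{0}^{π/3} ∫_{0}^{6} (8) · ρ^2 sin(φ) dρ dφ dθ.

Inner (ρ): 576sin(φ).
Middle (φ): 288.
Outer (θ): 576π.

Therefore the triple integral equals 576π.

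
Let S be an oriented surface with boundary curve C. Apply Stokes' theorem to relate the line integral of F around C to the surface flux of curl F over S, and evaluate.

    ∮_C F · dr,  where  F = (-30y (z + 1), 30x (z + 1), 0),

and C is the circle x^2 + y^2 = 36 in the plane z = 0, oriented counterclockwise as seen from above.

Let S be the flat disk x^2 + y^2 ≤ 36 in the plane z = 0, with upward unit normal n̂ = ẑ. By Stokes' theorem,

    ∮_C F · dr = ∬_S (∇ × F) · n̂ dS = ∬_D (curl F)_z dA,

where D is the disk x^2 + y^2 ≤ 36.

Compute the curl of F = (-30y (z + 1), 30x (z + 1), 0):
    (∇ × F)_x = ∂F_z/∂y - ∂F_y/∂z = -30x,
    (∇ × F)_y = ∂F_x/∂z - ∂F_z/∂x = -30y,
    (∇ × F)_z = ∂F_y/∂x - ∂F_x/∂y = 60z + 60.

On z = 0, (curl F)_z = 60.

Convert to polar (x = r cos θ, y = r sin θ, dA = r dr dθ); the integrand becomes 60, so

    ∬_D (curl F)_z dA = ∫_0^{2π} ∫_0^{6} (60) · r dr dθ.

Inner (r from 0 to 6): 1080.
Outer (θ from 0 to 2π): 2160π.

Therefore ∮_C F · dr = 2160π.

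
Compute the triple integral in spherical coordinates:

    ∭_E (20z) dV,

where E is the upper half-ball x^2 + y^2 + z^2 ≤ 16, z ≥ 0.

In spherical coordinates, x = ρ sin(φ) cos(θ), y = ρ sin(φ) sin(θ), z = ρ cos(φ), and dV = ρ^2 sin(φ) dρ dφ dθ.

The integrand becomes 20ρ cos(φ), so

    ∭_E (20z) dV = ∫_{0}^{2π} ∫_{0}^{π/2} ∫_{0}^{4} (20ρ cos(φ)) · ρ^2 sin(φ) dρ dφ dθ.

Inner (ρ): 640sin(2φ).
Middle (φ): 640.
Outer (θ): 1280π.

Therefore the triple integral equals 1280π.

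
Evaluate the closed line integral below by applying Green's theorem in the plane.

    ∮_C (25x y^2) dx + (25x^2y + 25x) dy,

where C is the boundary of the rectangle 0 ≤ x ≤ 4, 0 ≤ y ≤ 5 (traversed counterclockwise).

Green's theorem converts the closed line integral into a double integral over the enclosed region D:

    ∮_C P dx + Q dy = ∬_D (∂Q/∂x - ∂P/∂y) dA.

Here P = 25x y^2, Q = 25x^2y + 25x, so

    ∂Q/∂x = 50x y + 25,    ∂P/∂y = 50x y,
    ∂Q/∂x - ∂P/∂y = 25.

D is the region 0 ≤ x ≤ 4, 0 ≤ y ≤ 5. Evaluating the double integral:

    ∬_D (25) dA = ∫_0^{4} ∫_0^{5} (25) dy dx.

Inner (y from 0 to 5): 125.
Outer (x from 0 to 4): 500.

Therefore ∮_C P dx + Q dy = 500.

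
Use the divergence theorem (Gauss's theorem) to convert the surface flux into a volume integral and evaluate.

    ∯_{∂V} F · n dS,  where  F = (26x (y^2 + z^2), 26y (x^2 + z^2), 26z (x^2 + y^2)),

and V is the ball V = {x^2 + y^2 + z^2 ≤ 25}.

By the divergence theorem,

    ∯_{∂V} F · n dS = ∭_V (∇ · F) dV.

Compute the divergence:
    ∇ · F = ∂F_x/∂x + ∂F_y/∂y + ∂F_z/∂z = 26y^2 + 26z^2 + 26x^2 + 26z^2 + 26x^2 + 26y^2 = 52x^2 + 52y^2 + 52z^2.

In spherical coordinates, x = ρ sin(φ) cos(θ), y = ρ sin(φ) sin(θ), z = ρ cos(φ), dV = ρ^2 sin(φ) dρ dφ dθ, with 0 ≤ ρ ≤ 5, 0 ≤ φ ≤ π, 0 ≤ θ ≤ 2π.

The integrand, after substitution and multiplying by the volume element, becomes (52ρ^2) · ρ^2 sin(φ), so

    ∭_V (∇·F) dV = ∫_0^{2π} ∫_0^{π} ∫_0^{5} (52ρ^2) · ρ^2 sin(φ) dρ dφ dθ.

Inner (ρ from 0 to 5): 32500sin(φ).
Middle (φ from 0 to π): 65000.
Outer (θ from 0 to 2π): 130000π.

Therefore ∯_{∂V} F · n dS = 130000π.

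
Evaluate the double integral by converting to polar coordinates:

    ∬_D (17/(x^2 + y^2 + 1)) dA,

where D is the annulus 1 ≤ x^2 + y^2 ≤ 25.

The region D is 1 ≤ r ≤ 5, 0 ≤ θ ≤ 2π in polar coordinates, where x = r cos(θ), y = r sin(θ), and dA = r dr dθ.

Under the substitution, the integrand becomes 17/(r^2 + 1), so

    ∬_D (17/(x^2 + y^2 + 1)) dA = ∫_{0}^{2π} ∫_{1}^{5} (17/(r^2 + 1)) · r dr dθ.

Inner integral (in r): ∫_{1}^{5} (17/(r^2 + 1)) · r dr = 17log(13)/2.

Outer integral (in θ): ∫_{0}^{2π} (17log(13)/2) dθ = 17π log(13).

Therefore ∬_D (17/(x^2 + y^2 + 1)) dA = 17π log(13).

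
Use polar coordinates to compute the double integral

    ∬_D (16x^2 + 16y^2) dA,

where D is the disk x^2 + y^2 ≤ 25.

The region D is 0 ≤ r ≤ 5, 0 ≤ θ ≤ 2π in polar coordinates, where x = r cos(θ), y = r sin(θ), and dA = r dr dθ.

Under the substitution, the integrand becomes 16r^2, so

    ∬_D (16x^2 + 16y^2) dA = ∫_{0}^{2π} ∫_{0}^{5} (16r^2) · r dr dθ.

Inner integral (in r): ∫_{0}^{5} (16r^2) · r dr = 2500.

Outer integral (in θ): ∫_{0}^{2π} (2500) dθ = 5000π.

Therefore ∬_D (16x^2 + 16y^2) dA = 5000π.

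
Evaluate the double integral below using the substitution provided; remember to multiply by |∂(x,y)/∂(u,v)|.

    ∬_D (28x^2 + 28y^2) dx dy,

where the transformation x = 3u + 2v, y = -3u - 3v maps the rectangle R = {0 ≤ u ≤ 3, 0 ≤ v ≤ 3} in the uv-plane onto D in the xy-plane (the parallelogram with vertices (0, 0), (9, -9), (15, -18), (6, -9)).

Compute the Jacobian determinant of (x, y) with respect to (u, v):

    ∂(x,y)/∂(u,v) = | 3  2 | = (3)(-3) - (2)(-3) = -3.
                   | -3  -3 |

Its absolute value is |J| = 3 (the area scaling factor).

Substituting x = 3u + 2v, y = -3u - 3v into the integrand,

    28x^2 + 28y^2 → 504u^2 + 840u v + 364v^2,

so the integral becomes

    ∬_R (504u^2 + 840u v + 364v^2) · |J| du dv = ∫_0^3 ∫_0^3 (1512u^2 + 2520u v + 1092v^2) dv du.

Inner (v): 4536u^2 + 11340u + 9828.
Outer (u): 121338.

Therefore ∬_D (28x^2 + 28y^2) dx dy = 121338.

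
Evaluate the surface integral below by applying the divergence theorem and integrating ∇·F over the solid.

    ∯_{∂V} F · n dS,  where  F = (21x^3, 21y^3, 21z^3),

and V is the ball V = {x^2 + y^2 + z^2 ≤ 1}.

By the divergence theorem,

    ∯_{∂V} F · n dS = ∭_V (∇ · F) dV.

Compute the divergence:
    ∇ · F = ∂F_x/∂x + ∂F_y/∂y + ∂F_z/∂z = 63x^2 + 63y^2 + 63z^2.

In spherical coordinates, x = ρ sin(φ) cos(θ), y = ρ sin(φ) sin(θ), z = ρ cos(φ), dV = ρ^2 sin(φ) dρ dφ dθ, with 0 ≤ ρ ≤ 1, 0 ≤ φ ≤ π, 0 ≤ θ ≤ 2π.

The integrand, after substitution and multiplying by the volume element, becomes (63ρ^2) · ρ^2 sin(φ), so

    ∭_V (∇·F) dV = ∫_0^{2π} ∫_0^{π} ∫_0^{1} (63ρ^2) · ρ^2 sin(φ) dρ dφ dθ.

Inner (ρ from 0 to 1): 63sin(φ)/5.
Middle (φ from 0 to π): 126/5.
Outer (θ from 0 to 2π): 252π/5.

Therefore ∯_{∂V} F · n dS = 252π/5.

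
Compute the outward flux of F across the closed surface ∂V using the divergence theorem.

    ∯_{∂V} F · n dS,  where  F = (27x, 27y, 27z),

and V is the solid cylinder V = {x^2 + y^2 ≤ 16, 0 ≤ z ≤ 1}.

By the divergence theorem,

    ∯_{∂V} F · n dS = ∭_V (∇ · F) dV.

Compute the divergence:
    ∇ · F = ∂F_x/∂x + ∂F_y/∂y + ∂F_z/∂z = 27 + 27 + 27 = 81.

In cylindrical coordinates, x = r cos(θ), y = r sin(θ), z = z, dV = r dr dθ dz, with 0 ≤ r ≤ 4, 0 ≤ θ ≤ 2π, 0 ≤ z ≤ 1.

The integrand, after substitution and multiplying by the volume element, becomes (81) · r, so

    ∭_V (∇·F) dV = ∫_0^{2π} ∫_0^{4} ∫_0^{1} (81) · r dz dr dθ.

Inner (z from 0 to 1): 81r.
Middle (r from 0 to 4): 648.
Outer (θ from 0 to 2π): 1296π.

Therefore ∯_{∂V} F · n dS = 1296π.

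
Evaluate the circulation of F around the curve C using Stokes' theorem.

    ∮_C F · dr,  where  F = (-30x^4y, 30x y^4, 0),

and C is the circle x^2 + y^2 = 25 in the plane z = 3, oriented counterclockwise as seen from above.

Let S be the flat disk x^2 + y^2 ≤ 25 in the plane z = 3, with upward unit normal n̂ = ẑ. By Stokes' theorem,

    ∮_C F · dr = ∬_S (∇ × F) · n̂ dS = ∬_D (curl F)_z dA,

where D is the disk x^2 + y^2 ≤ 25.

Compute the curl of F = (-30x^4y, 30x y^4, 0):
    (∇ × F)_x = ∂F_z/∂y - ∂F_y/∂z = 0,
    (∇ × F)_y = ∂F_x/∂z - ∂F_z/∂x = 0,
    (∇ × F)_z = ∂F_y/∂x - ∂F_x/∂y = 30x^4 + 30y^4.

On z = 3, (curl F)_z = 30x^4 + 30y^4.

Convert to polar (x = r cos θ, y = r sin θ, dA = r dr dθ); the integrand becomes 30r^4(sin(θ)^4 + cos(θ)^4), so

    ∬_D (curl F)_z dA = ∫_0^{2π} ∫_0^{5} (30r^4(sin(θ)^4 + cos(θ)^4)) · r dr dθ.

Inner (r from 0 to 5): 78125sin(θ)^4 + 78125cos(θ)^4.
Outer (θ from 0 to 2π): 234375π/2.

Therefore ∮_C F · dr = 234375π/2.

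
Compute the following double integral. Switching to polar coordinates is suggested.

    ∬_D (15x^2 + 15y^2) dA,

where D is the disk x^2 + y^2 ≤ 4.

The region D is 0 ≤ r ≤ 2, 0 ≤ θ ≤ 2π in polar coordinates, where x = r cos(θ), y = r sin(θ), and dA = r dr dθ.

Under the substitution, the integrand becomes 15r^2, so

    ∬_D (15x^2 + 15y^2) dA = ∫_{0}^{2π} ∫_{0}^{2} (15r^2) · r dr dθ.

Inner integral (in r): ∫_{0}^{2} (15r^2) · r dr = 60.

Outer integral (in θ): ∫_{0}^{2π} (60) dθ = 120π.

Therefore ∬_D (15x^2 + 15y^2) dA = 120π.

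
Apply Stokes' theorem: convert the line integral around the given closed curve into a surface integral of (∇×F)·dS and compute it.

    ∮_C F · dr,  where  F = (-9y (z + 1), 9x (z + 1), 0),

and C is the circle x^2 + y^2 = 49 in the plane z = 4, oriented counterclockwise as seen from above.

Let S be the flat disk x^2 + y^2 ≤ 49 in the plane z = 4, with upward unit normal n̂ = ẑ. By Stokes' theorem,

    ∮_C F · dr = ∬_S (∇ × F) · n̂ dS = ∬_D (curl F)_z dA,

where D is the disk x^2 + y^2 ≤ 49.

Compute the curl of F = (-9y (z + 1), 9x (z + 1), 0):
    (∇ × F)_x = ∂F_z/∂y - ∂F_y/∂z = -9x,
    (∇ × F)_y = ∂F_x/∂z - ∂F_z/∂x = -9y,
    (∇ × F)_z = ∂F_y/∂x - ∂F_x/∂y = 18z + 18.

On z = 4, (curl F)_z = 90.

Convert to polar (x = r cos θ, y = r sin θ, dA = r dr dθ); the integrand becomes 90, so

    ∬_D (curl F)_z dA = ∫_0^{2π} ∫_0^{7} (90) · r dr dθ.

Inner (r from 0 to 7): 2205.
Outer (θ from 0 to 2π): 4410π.

Therefore ∮_C F · dr = 4410π.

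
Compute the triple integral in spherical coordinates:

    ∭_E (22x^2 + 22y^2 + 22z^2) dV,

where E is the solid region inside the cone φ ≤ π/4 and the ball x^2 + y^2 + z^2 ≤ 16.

In spherical coordinates, x = ρ sin(φ) cos(θ), y = ρ sin(φ) sin(θ), z = ρ cos(φ), and dV = ρ^2 sin(φ) dρ dφ dθ.

The integrand becomes 22ρ^2, so

    ∭_E (22x^2 + 22y^2 + 22z^2) dV = ∫_{0}^{2π} ∫_{0}^{π/4} ∫_{0}^{4} (22ρ^2) · ρ^2 sin(φ) dρ dφ dθ.

Inner (ρ): 22528sin(φ)/5.
Middle (φ): 22528/5 - 11264sqrt(2)/5.
Outer (θ): 22528π (2 - sqrt(2))/5.

Therefore the triple integral equals 22528π (2 - sqrt(2))/5.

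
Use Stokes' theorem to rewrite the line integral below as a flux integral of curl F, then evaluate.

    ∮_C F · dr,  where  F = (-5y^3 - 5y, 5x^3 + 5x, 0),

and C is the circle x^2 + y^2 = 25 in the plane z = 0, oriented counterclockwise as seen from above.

Let S be the flat disk x^2 + y^2 ≤ 25 in the plane z = 0, with upward unit normal n̂ = ẑ. By Stokes' theorem,

    ∮_C F · dr = ∬_S (∇ × F) · n̂ dS = ∬_D (curl F)_z dA,

where D is the disk x^2 + y^2 ≤ 25.

Compute the curl of F = (-5y^3 - 5y, 5x^3 + 5x, 0):
    (∇ × F)_x = ∂F_z/∂y - ∂F_y/∂z = 0,
    (∇ × F)_y = ∂F_x/∂z - ∂F_z/∂x = 0,
    (∇ × F)_z = ∂F_y/∂x - ∂F_x/∂y = 15x^2 + 15y^2 + 10.

On z = 0, (curl F)_z = 15x^2 + 15y^2 + 10.

Convert to polar (x = r cos θ, y = r sin θ, dA = r dr dθ); the integrand becomes 15r^2 + 10, so

    ∬_D (curl F)_z dA = ∫_0^{2π} ∫_0^{5} (15r^2 + 10) · r dr dθ.

Inner (r from 0 to 5): 9875/4.
Outer (θ from 0 to 2π): 9875π/2.

Therefore ∮_C F · dr = 9875π/2.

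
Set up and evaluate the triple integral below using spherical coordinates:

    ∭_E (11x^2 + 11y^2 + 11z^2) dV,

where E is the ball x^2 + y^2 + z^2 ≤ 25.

In spherical coordinates, x = ρ sin(φ) cos(θ), y = ρ sin(φ) sin(θ), z = ρ cos(φ), and dV = ρ^2 sin(φ) dρ dφ dθ.

The integrand becomes 11ρ^2, so

    ∭_E (11x^2 + 11y^2 + 11z^2) dV = ∫_{0}^{2π} ∫_{0}^{π} ∫_{0}^{5} (11ρ^2) · ρ^2 sin(φ) dρ dφ dθ.

Inner (ρ): 6875sin(φ).
Middle (φ): 13750.
Outer (θ): 27500π.

Therefore the triple integral equals 27500π.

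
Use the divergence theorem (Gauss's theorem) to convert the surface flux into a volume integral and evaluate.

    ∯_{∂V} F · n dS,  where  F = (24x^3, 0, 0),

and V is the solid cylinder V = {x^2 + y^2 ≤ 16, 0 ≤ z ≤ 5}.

By the divergence theorem,

    ∯_{∂V} F · n dS = ∭_V (∇ · F) dV.

Compute the divergence:
    ∇ · F = ∂F_x/∂x + ∂F_y/∂y + ∂F_z/∂z = 72x^2 + 0 + 0 = 72x^2.

In cylindrical coordinates, x = r cos(θ), y = r sin(θ), z = z, dV = r dr dθ dz, with 0 ≤ r ≤ 4, 0 ≤ θ ≤ 2π, 0 ≤ z ≤ 5.

The integrand, after substitution and multiplying by the volume element, becomes (72r^2cos(θ)^2) · r, so

    ∭_V (∇·F) dV = ∫_0^{2π} ∫_0^{4} ∫_0^{5} (72r^2cos(θ)^2) · r dz dr dθ.

Inner (z from 0 to 5): 360r^3cos(θ)^2.
Middle (r from 0 to 4): 23040cos(θ)^2.
Outer (θ from 0 to 2π): 23040π.

Therefore ∯_{∂V} F · n dS = 23040π.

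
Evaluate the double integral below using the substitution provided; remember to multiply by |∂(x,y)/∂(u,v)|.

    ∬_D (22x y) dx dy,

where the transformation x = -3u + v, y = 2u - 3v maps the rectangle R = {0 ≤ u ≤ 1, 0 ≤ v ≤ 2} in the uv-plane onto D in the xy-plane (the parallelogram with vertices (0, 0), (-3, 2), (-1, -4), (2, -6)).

Compute the Jacobian determinant of (x, y) with respect to (u, v):

    ∂(x,y)/∂(u,v) = | -3  1 | = (-3)(-3) - (1)(2) = 7.
                   | 2  -3 |

Its absolute value is |J| = 7 (the area scaling factor).

Substituting x = -3u + v, y = 2u - 3v into the integrand,

    22x y → -132u^2 + 242u v - 66v^2,

so the integral becomes

    ∬_R (-132u^2 + 242u v - 66v^2) · |J| du dv = ∫_0^1 ∫_0^2 (-924u^2 + 1694u v - 462v^2) dv du.

Inner (v): -1848u^2 + 3388u - 1232.
Outer (u): -154.

Therefore ∬_D (22x y) dx dy = -154.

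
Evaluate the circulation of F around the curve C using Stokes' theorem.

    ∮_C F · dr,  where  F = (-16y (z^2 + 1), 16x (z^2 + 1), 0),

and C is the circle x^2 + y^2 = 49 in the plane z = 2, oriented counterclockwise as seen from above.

Let S be the flat disk x^2 + y^2 ≤ 49 in the plane z = 2, with upward unit normal n̂ = ẑ. By Stokes' theorem,

    ∮_C F · dr = ∬_S (∇ × F) · n̂ dS = ∬_D (curl F)_z dA,

where D is the disk x^2 + y^2 ≤ 49.

Compute the curl of F = (-16y (z^2 + 1), 16x (z^2 + 1), 0):
    (∇ × F)_x = ∂F_z/∂y - ∂F_y/∂z = -32x z,
    (∇ × F)_y = ∂F_x/∂z - ∂F_z/∂x = -32y z,
    (∇ × F)_z = ∂F_y/∂x - ∂F_x/∂y = 32z^2 + 32.

On z = 2, (curl F)_z = 160.

Convert to polar (x = r cos θ, y = r sin θ, dA = r dr dθ); the integrand becomes 160, so

    ∬_D (curl F)_z dA = ∫_0^{2π} ∫_0^{7} (160) · r dr dθ.

Inner (r from 0 to 7): 3920.
Outer (θ from 0 to 2π): 7840π.

Therefore ∮_C F · dr = 7840π.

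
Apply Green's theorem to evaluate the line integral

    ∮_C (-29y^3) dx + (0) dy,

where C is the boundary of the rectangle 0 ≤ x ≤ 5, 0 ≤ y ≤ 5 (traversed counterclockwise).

Green's theorem converts the closed line integral into a double integral over the enclosed region D:

    ∮_C P dx + Q dy = ∬_D (∂Q/∂x - ∂P/∂y) dA.

Here P = -29y^3, Q = 0, so

    ∂Q/∂x = 0,    ∂P/∂y = -87y^2,
    ∂Q/∂x - ∂P/∂y = 87y^2.

D is the region 0 ≤ x ≤ 5, 0 ≤ y ≤ 5. Evaluating the double integral:

    ∬_D (87y^2) dA = ∫_0^{5} ∫_0^{5} (87y^2) dy dx.

Inner (y from 0 to 5): 3625.
Outer (x from 0 to 5): 18125.

Therefore ∮_C P dx + Q dy = 18125.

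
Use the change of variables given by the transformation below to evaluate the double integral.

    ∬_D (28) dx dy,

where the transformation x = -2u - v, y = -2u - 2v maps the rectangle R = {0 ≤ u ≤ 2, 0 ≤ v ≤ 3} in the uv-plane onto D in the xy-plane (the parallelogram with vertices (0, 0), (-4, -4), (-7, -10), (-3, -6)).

Compute the Jacobian determinant of (x, y) with respect to (u, v):

    ∂(x,y)/∂(u,v) = | -2  -1 | = (-2)(-2) - (-1)(-2) = 2.
                   | -2  -2 |

Its absolute value is |J| = 2 (the area scaling factor).

Substituting x = -2u - v, y = -2u - 2v into the integrand,

    28 → 28,

so the integral becomes

    ∬_R (28) · |J| du dv = ∫_0^2 ∫_0^3 (56) dv du.

Inner (v): 168.
Outer (u): 336.

Therefore ∬_D (28) dx dy = 336.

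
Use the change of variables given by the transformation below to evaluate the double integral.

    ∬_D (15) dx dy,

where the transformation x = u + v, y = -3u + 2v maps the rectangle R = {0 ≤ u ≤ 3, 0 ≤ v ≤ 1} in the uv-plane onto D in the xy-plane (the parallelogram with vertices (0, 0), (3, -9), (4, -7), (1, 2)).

Compute the Jacobian determinant of (x, y) with respect to (u, v):

    ∂(x,y)/∂(u,v) = | 1  1 | = (1)(2) - (1)(-3) = 5.
                   | -3  2 |

Its absolute value is |J| = 5 (the area scaling factor).

Substituting x = u + v, y = -3u + 2v into the integrand,

    15 → 15,

so the integral becomes

    ∬_R (15) · |J| du dv = ∫_0^3 ∫_0^1 (75) dv du.

Inner (v): 75.
Outer (u): 225.

Therefore ∬_D (15) dx dy = 225.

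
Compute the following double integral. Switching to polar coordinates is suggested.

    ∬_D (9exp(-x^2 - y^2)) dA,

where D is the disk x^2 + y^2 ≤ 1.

The region D is 0 ≤ r ≤ 1, 0 ≤ θ ≤ 2π in polar coordinates, where x = r cos(θ), y = r sin(θ), and dA = r dr dθ.

Under the substitution, the integrand becomes 9exp(-r^2), so

    ∬_D (9exp(-x^2 - y^2)) dA = ∫_{0}^{2π} ∫_{0}^{1} (9exp(-r^2)) · r dr dθ.

Inner integral (in r): ∫_{0}^{1} (9exp(-r^2)) · r dr = 9/2 - 9exp(-1)/2.

Outer integral (in θ): ∫_{0}^{2π} (9/2 - 9exp(-1)/2) dθ = -9π exp(-1) + 9π.

Therefore ∬_D (9exp(-x^2 - y^2)) dA = -9π exp(-1) + 9π.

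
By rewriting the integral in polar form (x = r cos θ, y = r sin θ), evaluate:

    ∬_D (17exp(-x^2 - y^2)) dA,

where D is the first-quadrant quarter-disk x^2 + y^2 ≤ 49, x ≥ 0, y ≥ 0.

The region D is 0 ≤ r ≤ 7, 0 ≤ θ ≤ π/2 in polar coordinates, where x = r cos(θ), y = r sin(θ), and dA = r dr dθ.

Under the substitution, the integrand becomes 17exp(-r^2), so

    ∬_D (17exp(-x^2 - y^2)) dA = ∫_{0}^{π/2} ∫_{0}^{7} (17exp(-r^2)) · r dr dθ.

Inner integral (in r): ∫_{0}^{7} (17exp(-r^2)) · r dr = 17/2 - 17exp(-49)/2.

Outer integral (in θ): ∫_{0}^{π/2} (17/2 - 17exp(-49)/2) dθ = -17π (1 - exp(49))exp(-49)/4.

Therefore ∬_D (17exp(-x^2 - y^2)) dA = -17π (1 - exp(49))exp(-49)/4.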